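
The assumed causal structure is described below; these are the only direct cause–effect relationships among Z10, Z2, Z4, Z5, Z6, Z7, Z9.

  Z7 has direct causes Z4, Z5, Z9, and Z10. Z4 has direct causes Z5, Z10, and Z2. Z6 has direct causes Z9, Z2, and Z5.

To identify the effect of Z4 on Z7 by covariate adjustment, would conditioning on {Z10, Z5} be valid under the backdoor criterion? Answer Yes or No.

Yes

Backdoor paths from Z4 to Z7 (paths whose first edge points into Z4):
  P1: Z4 <- Z10 -> Z7
  P2: Z4 <- Z5 -> Z7
  P3: Z4 <- Z5 -> Z6 <- Z9 -> Z7
  P4: Z4 <- Z2 -> Z6 <- Z5 -> Z7
  P5: Z4 <- Z2 -> Z6 <- Z9 -> Z7
Condition 1 (no descendant of Z4 in the set): holds — descendants of Z4 are {Z7}; none are in {Z10, Z5}.
Condition 2 (every backdoor path blocked by {Z10, Z5}):
  P1: blocked at fork node Z10 ∈ conditioning set.
  P2: blocked at fork node Z5 ∈ conditioning set.
  P3: blocked at fork node Z5 ∈ conditioning set.
  P4: blocked at collider Z6 (neither it nor any descendant is in the conditioning set).
  P5: blocked at collider Z6 (neither it nor any descendant is in the conditioning set).
{Z10, Z5} satisfies the backdoor criterion.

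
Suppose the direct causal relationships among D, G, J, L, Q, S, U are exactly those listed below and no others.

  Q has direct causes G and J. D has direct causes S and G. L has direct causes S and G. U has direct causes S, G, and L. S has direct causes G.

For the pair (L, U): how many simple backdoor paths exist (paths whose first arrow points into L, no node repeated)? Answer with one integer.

A backdoor path from L to U is any simple undirected path whose first edge points into L (i.e. leaves L via a parent).
Parents of L: {G, S}.
Enumerating:
  P1: L <- G -> S -> U
  P2: L <- G -> D <- S -> U
  P3: L <- G -> U
  P4: L <- S <- G -> U
  P5: L <- S -> D <- G -> U
  P6: L <- S -> U
That exhausts the simple backdoor paths. Count: 6.

6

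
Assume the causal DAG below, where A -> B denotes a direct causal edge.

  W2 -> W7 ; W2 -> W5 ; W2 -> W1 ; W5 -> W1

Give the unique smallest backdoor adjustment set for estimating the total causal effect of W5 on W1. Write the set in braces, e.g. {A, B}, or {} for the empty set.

Variables eligible for adjustment (non-descendants of W5, excluding W5 and W1): {W2, W7}.
Backdoor paths from W5 to W1:
  P1: W5 <- W2 -> W1
The empty set is not sufficient: P1 (W5 <- W2 -> W1) has no collider blocking it and no conditioned non-collider, so it is open.
Try {W2}:
  P1: blocked at fork node W2 ∈ conditioning set.
{W2} contains no descendant of W5 and blocks every backdoor path.
No other singleton works — e.g. {W7} leaves P1 open — so {W2} is the unique smallest valid adjustment set.

{W2}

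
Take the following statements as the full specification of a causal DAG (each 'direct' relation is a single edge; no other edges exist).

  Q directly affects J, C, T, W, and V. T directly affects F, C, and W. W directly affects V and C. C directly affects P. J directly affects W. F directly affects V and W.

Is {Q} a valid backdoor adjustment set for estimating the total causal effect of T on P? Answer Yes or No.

Backdoor paths from T to P (paths whose first edge points into T):
  P1: T <- Q -> J -> W -> C -> P
  P2: T <- Q -> W -> C -> P
  P3: T <- Q -> C -> P
  P4: T <- Q -> V <- F -> W -> C -> P
  P5: T <- Q -> V <- W -> C -> P
Condition 1 (no descendant of T in the set): holds — descendants of T are {C, F, P, V, W}; none are in {Q}.
Condition 2 (every backdoor path blocked by {Q}):
  P1: blocked at fork node Q ∈ conditioning set.
  P2: blocked at fork node Q ∈ conditioning set.
  P3: blocked at fork node Q ∈ conditioning set.
  P4: blocked at fork node Q ∈ conditioning set.
  P5: blocked at fork node Q ∈ conditioning set.
{Q} satisfies the backdoor criterion.

Yes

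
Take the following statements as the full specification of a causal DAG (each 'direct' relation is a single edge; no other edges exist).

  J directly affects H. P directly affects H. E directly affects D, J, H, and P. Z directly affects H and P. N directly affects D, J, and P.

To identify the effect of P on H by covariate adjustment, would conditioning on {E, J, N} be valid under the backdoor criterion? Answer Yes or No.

No

Backdoor paths from P to H (paths whose first edge points into P):
  P1: P <- Z -> H
  P2: P <- N -> D <- E -> J -> H
  P3: P <- N -> D <- E -> H
  P4: P <- N -> J <- E -> H
  P5: P <- N -> J -> H
  P6: P <- E -> D <- N -> J -> H
  P7: P <- E -> J -> H
  P8: P <- E -> H
Condition 1 (no descendant of P in the set): holds — descendants of P are {H}; none are in {E, J, N}.
Condition 2 (every backdoor path blocked by {E, J, N}):
  P1: open — no interior node is in the conditioning set.
  P2: blocked at fork node N ∈ conditioning set.
  P3: blocked at fork node N ∈ conditioning set.
  P4: blocked at fork node N ∈ conditioning set.
  P5: blocked at fork node N ∈ conditioning set.
  P6: blocked at fork node E ∈ conditioning set.
  P7: blocked at fork node E ∈ conditioning set.
  P8: blocked at fork node E ∈ conditioning set.
{E, J, N} does not satisfy the backdoor criterion.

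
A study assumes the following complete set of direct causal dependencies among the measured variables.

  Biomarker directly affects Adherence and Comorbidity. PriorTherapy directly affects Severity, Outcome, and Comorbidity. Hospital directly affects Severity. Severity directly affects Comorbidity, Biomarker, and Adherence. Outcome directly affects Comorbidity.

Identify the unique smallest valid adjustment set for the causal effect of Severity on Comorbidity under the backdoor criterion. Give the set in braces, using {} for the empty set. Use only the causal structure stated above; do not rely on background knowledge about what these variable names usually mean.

Variables eligible for adjustment (non-descendants of Severity, excluding Severity and Comorbidity): {Hospital, Outcome, PriorTherapy}.
Backdoor paths from Severity to Comorbidity:
  P1: Severity <- PriorTherapy -> Outcome -> Comorbidity
  P2: Severity <- PriorTherapy -> Comorbidity
The empty set is not sufficient: P1 (Severity <- PriorTherapy -> Outcome -> Comorbidity) has no collider blocking it and no conditioned non-collider, so it is open.
Try {PriorTherapy}:
  P1: blocked at fork node PriorTherapy ∈ conditioning set.
  P2: blocked at fork node PriorTherapy ∈ conditioning set.
{PriorTherapy} contains no descendant of Severity and blocks every backdoor path.
No other singleton works — e.g. {Hospital} leaves P1 open — so {PriorTherapy} is the unique smallest valid adjustment set.

{PriorTherapy}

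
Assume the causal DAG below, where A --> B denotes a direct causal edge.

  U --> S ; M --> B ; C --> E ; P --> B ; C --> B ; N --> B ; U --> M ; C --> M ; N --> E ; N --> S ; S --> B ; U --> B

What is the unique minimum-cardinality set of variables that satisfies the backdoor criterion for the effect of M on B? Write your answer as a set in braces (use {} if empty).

Variables eligible for adjustment (non-descendants of M, excluding M and B): {C, E, N, P, S, U}.
Backdoor paths from M to B:
  P1: M <- U -> S <- N -> E <- C -> B
  P2: M <- U -> S <- N -> B
  P3: M <- U -> S -> B
  P4: M <- U -> B
  P5: M <- C -> E <- N -> S <- U -> B
  P6: M <- C -> E <- N -> S -> B
  P7: M <- C -> E <- N -> B
  P8: M <- C -> B
The empty set is not sufficient: P3 (M <- U -> S -> B) has no collider blocking it and no conditioned non-collider, so it is open.
Try {C, U}:
  P1: blocked at fork node U ∈ conditioning set.
  P2: blocked at fork node U ∈ conditioning set.
  P3: blocked at fork node U ∈ conditioning set.
  P4: blocked at fork node U ∈ conditioning set.
  P5: blocked at fork node C ∈ conditioning set.
  P6: blocked at fork node C ∈ conditioning set.
  P7: blocked at fork node C ∈ conditioning set.
  P8: blocked at fork node C ∈ conditioning set.
{C, U} contains no descendant of M and blocks every backdoor path.
Every element of {C, U} is needed (dropping C leaves P8 open; dropping U leaves P3 open), so no proper subset is valid.
Among all size-2 subsets of the eligible variables, only {C, U} blocks every backdoor path, so it is the unique smallest valid adjustment set.

{C, U}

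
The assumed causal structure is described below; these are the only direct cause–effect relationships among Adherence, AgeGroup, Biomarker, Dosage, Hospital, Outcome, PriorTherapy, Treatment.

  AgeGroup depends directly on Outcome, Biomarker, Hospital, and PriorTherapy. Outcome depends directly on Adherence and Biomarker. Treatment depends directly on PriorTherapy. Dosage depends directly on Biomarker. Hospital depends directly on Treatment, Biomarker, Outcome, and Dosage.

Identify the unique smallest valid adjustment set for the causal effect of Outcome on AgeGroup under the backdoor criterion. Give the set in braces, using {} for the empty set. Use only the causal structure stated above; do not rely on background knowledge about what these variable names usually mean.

Variables eligible for adjustment (non-descendants of Outcome, excluding Outcome and AgeGroup): {Adherence, Biomarker, Dosage, PriorTherapy, Treatment}.
Backdoor paths from Outcome to AgeGroup:
  P1: Outcome <- Biomarker -> Dosage -> Hospital <- Treatment <- PriorTherapy -> AgeGroup
  P2: Outcome <- Biomarker -> Dosage -> Hospital -> AgeGroup
  P3: Outcome <- Biomarker -> Hospital <- Treatment <- PriorTherapy -> AgeGroup
  P4: Outcome <- Biomarker -> Hospital -> AgeGroup
  P5: Outcome <- Biomarker -> AgeGroup
The empty set is not sufficient: P2 (Outcome <- Biomarker -> Dosage -> Hospital -> AgeGroup) has no collider blocking it and no conditioned non-collider, so it is open.
Try {Biomarker}:
  P1: blocked at fork node Biomarker ∈ conditioning set.
  P2: blocked at fork node Biomarker ∈ conditioning set.
  P3: blocked at fork node Biomarker ∈ conditioning set.
  P4: blocked at fork node Biomarker ∈ conditioning set.
  P5: blocked at fork node Biomarker ∈ conditioning set.
{Biomarker} contains no descendant of Outcome and blocks every backdoor path.
No other singleton works — e.g. {PriorTherapy} leaves P2 open — so {Biomarker} is the unique smallest valid adjustment set.

{Biomarker}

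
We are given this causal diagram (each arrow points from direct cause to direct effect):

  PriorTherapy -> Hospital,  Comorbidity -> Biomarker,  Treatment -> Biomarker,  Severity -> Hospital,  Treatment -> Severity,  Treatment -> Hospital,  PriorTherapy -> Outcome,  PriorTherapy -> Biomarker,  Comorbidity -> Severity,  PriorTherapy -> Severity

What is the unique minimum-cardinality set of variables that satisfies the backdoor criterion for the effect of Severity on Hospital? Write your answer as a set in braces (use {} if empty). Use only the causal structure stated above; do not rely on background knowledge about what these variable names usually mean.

Variables eligible for adjustment (non-descendants of Severity, excluding Severity and Hospital): {Biomarker, Comorbidity, Outcome, PriorTherapy, Treatment}.
Backdoor paths from Severity to Hospital:
  P1: Severity <- Treatment -> Biomarker <- PriorTherapy -> Hospital
  P2: Severity <- Treatment -> Hospital
  P3: Severity <- PriorTherapy -> Biomarker <- Treatment -> Hospital
  P4: Severity <- PriorTherapy -> Hospital
  P5: Severity <- Comorbidity -> Biomarker <- Treatment -> Hospital
  P6: Severity <- Comorbidity -> Biomarker <- PriorTherapy -> Hospital
The empty set is not sufficient: P2 (Severity <- Treatment -> Hospital) has no collider blocking it and no conditioned non-collider, so it is open.
Try {PriorTherapy, Treatment}:
  P1: blocked at fork node Treatment ∈ conditioning set.
  P2: blocked at fork node Treatment ∈ conditioning set.
  P3: blocked at fork node PriorTherapy ∈ conditioning set.
  P4: blocked at fork node PriorTherapy ∈ conditioning set.
  P5: blocked at collider Biomarker (neither it nor any descendant is in the conditioning set).
  P6: blocked at collider Biomarker (neither it nor any descendant is in the conditioning set).
{PriorTherapy, Treatment} contains no descendant of Severity and blocks every backdoor path.
Every element of {PriorTherapy, Treatment} is needed (dropping PriorTherapy leaves P4 open; dropping Treatment leaves P2 open), so no proper subset is valid.
Among all size-2 subsets of the eligible variables, only {PriorTherapy, Treatment} blocks every backdoor path, so it is the unique smallest valid adjustment set.

{PriorTherapy, Treatment}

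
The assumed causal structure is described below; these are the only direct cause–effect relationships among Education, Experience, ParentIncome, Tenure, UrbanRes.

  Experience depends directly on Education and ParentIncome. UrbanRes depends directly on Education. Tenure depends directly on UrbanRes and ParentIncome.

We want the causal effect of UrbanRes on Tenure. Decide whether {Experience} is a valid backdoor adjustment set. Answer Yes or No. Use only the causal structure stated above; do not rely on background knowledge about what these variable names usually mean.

No

Backdoor paths from UrbanRes to Tenure (paths whose first edge points into UrbanRes):
  P1: UrbanRes <- Education -> Experience <- ParentIncome -> Tenure
Condition 1 (no descendant of UrbanRes in the set): holds — descendants of UrbanRes are {Tenure}; none are in {Experience}.
Condition 2 (every backdoor path blocked by {Experience}):
  P1: open — collider(s) Experience are conditioned on (or have a conditioned descendant) and no non-collider on the path is in the set.
{Experience} does not satisfy the backdoor criterion.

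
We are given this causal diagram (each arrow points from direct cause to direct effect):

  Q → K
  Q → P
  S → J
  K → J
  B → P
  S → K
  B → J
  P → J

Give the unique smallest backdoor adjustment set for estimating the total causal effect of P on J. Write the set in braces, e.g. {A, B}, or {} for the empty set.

{B, Q}

Variables eligible for adjustment (non-descendants of P, excluding P and J): {B, K, Q, S}.
Backdoor paths from P to J:
  P1: P <- B -> J
  P2: P <- Q -> K <- S -> J
  P3: P <- Q -> K -> J
The empty set is not sufficient: P1 (P <- B -> J) has no collider blocking it and no conditioned non-collider, so it is open.
Try {B, Q}:
  P1: blocked at fork node B ∈ conditioning set.
  P2: blocked at fork node Q ∈ conditioning set.
  P3: blocked at fork node Q ∈ conditioning set.
{B, Q} contains no descendant of P and blocks every backdoor path.
Every element of {B, Q} is needed (dropping B leaves P1 open; dropping Q leaves P3 open), so no proper subset is valid.
Among all size-2 subsets of the eligible variables, only {B, Q} blocks every backdoor path, so it is the unique smallest valid adjustment set.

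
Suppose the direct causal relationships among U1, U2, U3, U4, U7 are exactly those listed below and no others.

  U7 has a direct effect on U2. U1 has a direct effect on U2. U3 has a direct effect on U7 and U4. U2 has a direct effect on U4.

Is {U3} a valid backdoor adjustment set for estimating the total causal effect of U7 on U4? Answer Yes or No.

Backdoor paths from U7 to U4 (paths whose first edge points into U7):
  P1: U7 <- U3 -> U4
Condition 1 (no descendant of U7 in the set): holds — descendants of U7 are {U2, U4}; none are in {U3}.
Condition 2 (every backdoor path blocked by {U3}):
  P1: blocked at fork node U3 ∈ conditioning set.
{U3} satisfies the backdoor criterion.

Yes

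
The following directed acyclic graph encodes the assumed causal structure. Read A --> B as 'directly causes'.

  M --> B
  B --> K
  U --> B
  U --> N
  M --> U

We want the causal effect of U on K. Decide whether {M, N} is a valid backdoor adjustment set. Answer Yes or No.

No

Backdoor paths from U to K (paths whose first edge points into U):
  P1: U <- M -> B -> K
Condition 1 (no descendant of U in the set): FAILS — N is a descendant of U.
Condition 2 (every backdoor path blocked by {M, N}):
  P1: blocked at fork node M ∈ conditioning set.
{M, N} does not satisfy the backdoor criterion.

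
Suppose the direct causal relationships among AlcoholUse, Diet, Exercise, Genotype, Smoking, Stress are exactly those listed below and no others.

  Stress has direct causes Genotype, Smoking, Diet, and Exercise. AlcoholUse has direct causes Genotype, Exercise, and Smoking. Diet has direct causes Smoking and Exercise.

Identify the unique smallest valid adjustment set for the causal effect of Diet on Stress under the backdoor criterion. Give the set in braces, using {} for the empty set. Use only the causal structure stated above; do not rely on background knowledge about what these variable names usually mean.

{Exercise, Smoking}

Variables eligible for adjustment (non-descendants of Diet, excluding Diet and Stress): {AlcoholUse, Exercise, Genotype, Smoking}.
Backdoor paths from Diet to Stress:
  P1: Diet <- Smoking -> AlcoholUse <- Exercise -> Stress
  P2: Diet <- Smoking -> AlcoholUse <- Genotype -> Stress
  P3: Diet <- Smoking -> Stress
  P4: Diet <- Exercise -> AlcoholUse <- Smoking -> Stress
  P5: Diet <- Exercise -> AlcoholUse <- Genotype -> Stress
  P6: Diet <- Exercise -> Stress
The empty set is not sufficient: P3 (Diet <- Smoking -> Stress) has no collider blocking it and no conditioned non-collider, so it is open.
Try {Exercise, Smoking}:
  P1: blocked at fork node Smoking ∈ conditioning set.
  P2: blocked at fork node Smoking ∈ conditioning set.
  P3: blocked at fork node Smoking ∈ conditioning set.
  P4: blocked at fork node Exercise ∈ conditioning set.
  P5: blocked at fork node Exercise ∈ conditioning set.
  P6: blocked at fork node Exercise ∈ conditioning set.
{Exercise, Smoking} contains no descendant of Diet and blocks every backdoor path.
Every element of {Exercise, Smoking} is needed (dropping Exercise leaves P6 open; dropping Smoking leaves P3 open), so no proper subset is valid.
Among all size-2 subsets of the eligible variables, only {Exercise, Smoking} blocks every backdoor path, so it is the unique smallest valid adjustment set.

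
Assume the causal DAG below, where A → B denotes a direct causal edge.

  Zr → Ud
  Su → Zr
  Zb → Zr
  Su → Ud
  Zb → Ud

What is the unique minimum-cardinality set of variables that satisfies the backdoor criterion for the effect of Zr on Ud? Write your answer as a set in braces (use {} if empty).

Variables eligible for adjustment (non-descendants of Zr, excluding Zr and Ud): {Su, Zb}.
Backdoor paths from Zr to Ud:
  P1: Zr <- Zb -> Ud
  P2: Zr <- Su -> Ud
The empty set is not sufficient: P1 (Zr <- Zb -> Ud) has no collider blocking it and no conditioned non-collider, so it is open.
Try {Su, Zb}:
  P1: blocked at fork node Zb ∈ conditioning set.
  P2: blocked at fork node Su ∈ conditioning set.
{Su, Zb} contains no descendant of Zr and blocks every backdoor path.
Every element of {Su, Zb} is needed (dropping Su leaves P2 open; dropping Zb leaves P1 open), so no proper subset is valid.
Among all size-2 subsets of the eligible variables, only {Su, Zb} blocks every backdoor path, so it is the unique smallest valid adjustment set.

{Su, Zb}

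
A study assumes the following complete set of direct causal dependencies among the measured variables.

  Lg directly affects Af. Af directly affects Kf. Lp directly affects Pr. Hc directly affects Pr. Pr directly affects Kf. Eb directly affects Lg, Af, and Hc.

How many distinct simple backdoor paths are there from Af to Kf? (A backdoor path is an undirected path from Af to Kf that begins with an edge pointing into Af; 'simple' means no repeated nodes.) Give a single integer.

A backdoor path from Af to Kf is any simple undirected path whose first edge points into Af (i.e. leaves Af via a parent).
Parents of Af: {Eb, Lg}.
Enumerating:
  P1: Af <- Eb -> Hc -> Pr -> Kf
  P2: Af <- Lg <- Eb -> Hc -> Pr -> Kf
That exhausts the simple backdoor paths. Count: 2.

2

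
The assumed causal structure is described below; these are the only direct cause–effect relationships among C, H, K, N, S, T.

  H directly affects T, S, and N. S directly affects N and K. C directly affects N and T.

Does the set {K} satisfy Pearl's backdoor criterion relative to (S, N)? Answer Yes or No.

Backdoor paths from S to N (paths whose first edge points into S):
  P1: S <- H -> T <- C -> N
  P2: S <- H -> N
Condition 1 (no descendant of S in the set): FAILS — K is a descendant of S.
Condition 2 (every backdoor path blocked by {K}):
  P1: blocked at collider T (neither it nor any descendant is in the conditioning set).
  P2: open — no interior node is in the conditioning set.
{K} does not satisfy the backdoor criterion.

No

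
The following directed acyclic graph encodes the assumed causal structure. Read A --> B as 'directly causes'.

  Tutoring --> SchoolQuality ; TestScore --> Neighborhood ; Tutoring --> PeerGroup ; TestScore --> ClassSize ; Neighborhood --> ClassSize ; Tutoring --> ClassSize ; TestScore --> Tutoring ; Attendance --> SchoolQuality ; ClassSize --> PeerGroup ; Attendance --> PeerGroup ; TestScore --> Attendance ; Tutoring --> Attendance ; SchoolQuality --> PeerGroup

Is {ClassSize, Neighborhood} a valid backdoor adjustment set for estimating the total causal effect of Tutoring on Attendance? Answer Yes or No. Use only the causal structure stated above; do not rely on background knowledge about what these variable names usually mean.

No

Backdoor paths from Tutoring to Attendance (paths whose first edge points into Tutoring):
  P1: Tutoring <- TestScore -> Neighborhood -> ClassSize -> PeerGroup <- Attendance
  P2: Tutoring <- TestScore -> Neighborhood -> ClassSize -> PeerGroup <- SchoolQuality <- Attendance
  P3: Tutoring <- TestScore -> Attendance
  P4: Tutoring <- TestScore -> ClassSize -> PeerGroup <- Attendance
  P5: Tutoring <- TestScore -> ClassSize -> PeerGroup <- SchoolQuality <- Attendance
Condition 1 (no descendant of Tutoring in the set): FAILS — ClassSize is a descendant of Tutoring.
Condition 2 (every backdoor path blocked by {ClassSize, Neighborhood}):
  P1: blocked at chain node Neighborhood ∈ conditioning set.
  P2: blocked at chain node Neighborhood ∈ conditioning set.
  P3: open — no interior node is in the conditioning set.
  P4: blocked at chain node ClassSize ∈ conditioning set.
  P5: blocked at chain node ClassSize ∈ conditioning set.
{ClassSize, Neighborhood} does not satisfy the backdoor criterion.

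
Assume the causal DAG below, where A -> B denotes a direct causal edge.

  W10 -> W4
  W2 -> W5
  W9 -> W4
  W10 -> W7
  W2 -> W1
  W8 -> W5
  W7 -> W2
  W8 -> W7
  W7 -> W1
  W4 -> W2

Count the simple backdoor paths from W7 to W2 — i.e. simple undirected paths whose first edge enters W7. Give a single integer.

2

A backdoor path from W7 to W2 is any simple undirected path whose first edge points into W7 (i.e. leaves W7 via a parent).
Parents of W7: {W10, W8}.
Enumerating:
  P1: W7 <- W10 -> W4 -> W2
  P2: W7 <- W8 -> W5 <- W2
That exhausts the simple backdoor paths. Count: 2.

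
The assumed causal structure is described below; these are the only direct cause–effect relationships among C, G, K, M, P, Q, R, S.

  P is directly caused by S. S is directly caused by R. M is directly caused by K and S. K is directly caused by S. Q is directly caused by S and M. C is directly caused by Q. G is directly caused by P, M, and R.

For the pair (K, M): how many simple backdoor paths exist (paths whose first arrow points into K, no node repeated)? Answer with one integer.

A backdoor path from K to M is any simple undirected path whose first edge points into K (i.e. leaves K via a parent).
Parents of K: {S}.
Enumerating:
  P1: K <- S <- R -> G <- M
  P2: K <- S -> P -> G <- M
  P3: K <- S -> M
  P4: K <- S -> Q <- M
That exhausts the simple backdoor paths. Count: 4.

4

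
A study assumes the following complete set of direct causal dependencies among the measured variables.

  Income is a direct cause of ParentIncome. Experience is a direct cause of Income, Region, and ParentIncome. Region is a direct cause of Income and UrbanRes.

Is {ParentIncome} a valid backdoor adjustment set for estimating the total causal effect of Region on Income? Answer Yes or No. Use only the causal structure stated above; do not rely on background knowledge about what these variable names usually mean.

No

Backdoor paths from Region to Income (paths whose first edge points into Region):
  P1: Region <- Experience -> Income
  P2: Region <- Experience -> ParentIncome <- Income
Condition 1 (no descendant of Region in the set): FAILS — ParentIncome is a descendant of Region.
Condition 2 (every backdoor path blocked by {ParentIncome}):
  P1: open — no interior node is in the conditioning set.
  P2: open — collider(s) ParentIncome are conditioned on (or have a conditioned descendant) and no non-collider on the path is in the set.
{ParentIncome} does not satisfy the backdoor criterion.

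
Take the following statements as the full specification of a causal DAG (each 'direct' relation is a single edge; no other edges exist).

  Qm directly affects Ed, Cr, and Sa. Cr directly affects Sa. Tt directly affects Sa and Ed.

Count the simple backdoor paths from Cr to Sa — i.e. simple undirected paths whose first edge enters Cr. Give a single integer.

A backdoor path from Cr to Sa is any simple undirected path whose first edge points into Cr (i.e. leaves Cr via a parent).
Parents of Cr: {Qm}.
Enumerating:
  P1: Cr <- Qm -> Sa
  P2: Cr <- Qm -> Ed <- Tt -> Sa
That exhausts the simple backdoor paths. Count: 2.

2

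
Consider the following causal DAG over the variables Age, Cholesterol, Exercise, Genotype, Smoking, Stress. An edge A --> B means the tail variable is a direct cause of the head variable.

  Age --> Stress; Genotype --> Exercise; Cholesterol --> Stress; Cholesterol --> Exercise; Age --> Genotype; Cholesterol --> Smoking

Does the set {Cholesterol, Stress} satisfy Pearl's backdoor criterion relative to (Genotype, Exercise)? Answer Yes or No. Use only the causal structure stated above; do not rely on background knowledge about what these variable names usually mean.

Yes

Backdoor paths from Genotype to Exercise (paths whose first edge points into Genotype):
  P1: Genotype <- Age -> Stress <- Cholesterol -> Exercise
Condition 1 (no descendant of Genotype in the set): holds — descendants of Genotype are {Exercise}; none are in {Cholesterol, Stress}.
Condition 2 (every backdoor path blocked by {Cholesterol, Stress}):
  P1: blocked at fork node Cholesterol ∈ conditioning set.
{Cholesterol, Stress} satisfies the backdoor criterion.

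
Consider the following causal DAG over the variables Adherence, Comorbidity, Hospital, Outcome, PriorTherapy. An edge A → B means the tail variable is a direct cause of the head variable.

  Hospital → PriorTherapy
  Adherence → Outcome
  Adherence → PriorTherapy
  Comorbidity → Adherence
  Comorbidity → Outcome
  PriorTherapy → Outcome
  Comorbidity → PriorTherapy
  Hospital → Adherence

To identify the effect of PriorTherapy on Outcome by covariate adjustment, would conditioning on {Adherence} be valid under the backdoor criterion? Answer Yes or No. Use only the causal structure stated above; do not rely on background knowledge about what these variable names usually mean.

No

Backdoor paths from PriorTherapy to Outcome (paths whose first edge points into PriorTherapy):
  P1: PriorTherapy <- Comorbidity -> Adherence -> Outcome
  P2: PriorTherapy <- Comorbidity -> Outcome
  P3: PriorTherapy <- Hospital -> Adherence <- Comorbidity -> Outcome
  P4: PriorTherapy <- Hospital -> Adherence -> Outcome
  P5: PriorTherapy <- Adherence <- Comorbidity -> Outcome
  P6: PriorTherapy <- Adherence -> Outcome
Condition 1 (no descendant of PriorTherapy in the set): holds — descendants of PriorTherapy are {Outcome}; none are in {Adherence}.
Condition 2 (every backdoor path blocked by {Adherence}):
  P1: blocked at chain node Adherence ∈ conditioning set.
  P2: open — no interior node is in the conditioning set.
  P3: open — collider(s) Adherence are conditioned on (or have a conditioned descendant) and no non-collider on the path is in the set.
  P4: blocked at chain node Adherence ∈ conditioning set.
  P5: blocked at chain node Adherence ∈ conditioning set.
  P6: blocked at fork node Adherence ∈ conditioning set.
{Adherence} does not satisfy the backdoor criterion.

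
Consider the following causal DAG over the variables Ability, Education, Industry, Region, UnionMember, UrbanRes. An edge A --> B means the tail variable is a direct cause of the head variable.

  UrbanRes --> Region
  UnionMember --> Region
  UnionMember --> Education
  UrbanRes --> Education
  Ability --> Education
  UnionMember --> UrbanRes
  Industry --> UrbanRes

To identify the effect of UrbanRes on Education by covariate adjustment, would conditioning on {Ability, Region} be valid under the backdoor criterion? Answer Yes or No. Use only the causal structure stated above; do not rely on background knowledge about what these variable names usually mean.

Backdoor paths from UrbanRes to Education (paths whose first edge points into UrbanRes):
  P1: UrbanRes <- UnionMember -> Education
Condition 1 (no descendant of UrbanRes in the set): FAILS — Region is a descendant of UrbanRes.
Condition 2 (every backdoor path blocked by {Ability, Region}):
  P1: open — no interior node is in the conditioning set.
{Ability, Region} does not satisfy the backdoor criterion.

No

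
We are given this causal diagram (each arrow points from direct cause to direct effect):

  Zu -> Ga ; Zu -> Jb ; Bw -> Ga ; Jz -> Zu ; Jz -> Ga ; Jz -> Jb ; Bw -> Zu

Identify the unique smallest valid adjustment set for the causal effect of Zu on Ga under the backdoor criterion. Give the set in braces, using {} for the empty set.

Variables eligible for adjustment (non-descendants of Zu, excluding Zu and Ga): {Bw, Jz}.
Backdoor paths from Zu to Ga:
  P1: Zu <- Bw -> Ga
  P2: Zu <- Jz -> Ga
The empty set is not sufficient: P1 (Zu <- Bw -> Ga) has no collider blocking it and no conditioned non-collider, so it is open.
Try {Bw, Jz}:
  P1: blocked at fork node Bw ∈ conditioning set.
  P2: blocked at fork node Jz ∈ conditioning set.
{Bw, Jz} contains no descendant of Zu and blocks every backdoor path.
Every element of {Bw, Jz} is needed (dropping Bw leaves P1 open; dropping Jz leaves P2 open), so no proper subset is valid.
Among all size-2 subsets of the eligible variables, only {Bw, Jz} blocks every backdoor path, so it is the unique smallest valid adjustment set.

{Bw, Jz}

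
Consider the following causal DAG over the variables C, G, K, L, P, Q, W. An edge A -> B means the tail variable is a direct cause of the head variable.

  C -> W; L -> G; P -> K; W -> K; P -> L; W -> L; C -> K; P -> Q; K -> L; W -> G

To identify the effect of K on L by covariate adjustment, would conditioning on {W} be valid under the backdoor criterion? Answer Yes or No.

Backdoor paths from K to L (paths whose first edge points into K):
  P1: K <- P -> L
  P2: K <- C -> W -> L
  P3: K <- C -> W -> G <- L
  P4: K <- W -> L
  P5: K <- W -> G <- L
Condition 1 (no descendant of K in the set): holds — descendants of K are {G, L}; none are in {W}.
Condition 2 (every backdoor path blocked by {W}):
  P1: open — no interior node is in the conditioning set.
  P2: blocked at chain node W ∈ conditioning set.
  P3: blocked at chain node W ∈ conditioning set.
  P4: blocked at fork node W ∈ conditioning set.
  P5: blocked at fork node W ∈ conditioning set.
{W} does not satisfy the backdoor criterion.

No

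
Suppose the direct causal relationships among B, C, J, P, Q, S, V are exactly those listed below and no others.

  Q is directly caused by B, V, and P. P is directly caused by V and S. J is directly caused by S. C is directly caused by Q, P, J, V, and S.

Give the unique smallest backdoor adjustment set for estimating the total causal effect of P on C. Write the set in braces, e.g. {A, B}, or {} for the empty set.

{S, V}

Variables eligible for adjustment (non-descendants of P, excluding P and C): {B, J, S, V}.
Backdoor paths from P to C:
  P1: P <- V -> Q -> C
  P2: P <- V -> C
  P3: P <- S -> J -> C
  P4: P <- S -> C
The empty set is not sufficient: P1 (P <- V -> Q -> C) has no collider blocking it and no conditioned non-collider, so it is open.
Try {S, V}:
  P1: blocked at fork node V ∈ conditioning set.
  P2: blocked at fork node V ∈ conditioning set.
  P3: blocked at fork node S ∈ conditioning set.
  P4: blocked at fork node S ∈ conditioning set.
{S, V} contains no descendant of P and blocks every backdoor path.
Every element of {S, V} is needed (dropping S leaves P3 open; dropping V leaves P1 open), so no proper subset is valid.
Among all size-2 subsets of the eligible variables, only {S, V} blocks every backdoor path, so it is the unique smallest valid adjustment set.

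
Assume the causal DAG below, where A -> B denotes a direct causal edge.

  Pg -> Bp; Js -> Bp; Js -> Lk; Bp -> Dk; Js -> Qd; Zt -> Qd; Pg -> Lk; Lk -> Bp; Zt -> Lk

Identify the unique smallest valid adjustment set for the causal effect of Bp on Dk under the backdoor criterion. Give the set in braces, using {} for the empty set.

Variables eligible for adjustment (non-descendants of Bp, excluding Bp and Dk): {Js, Lk, Pg, Qd, Zt}.
Backdoor paths from Bp to Dk:
  (none)
With no backdoor paths the empty set already satisfies the criterion, and it is trivially minimal.

{}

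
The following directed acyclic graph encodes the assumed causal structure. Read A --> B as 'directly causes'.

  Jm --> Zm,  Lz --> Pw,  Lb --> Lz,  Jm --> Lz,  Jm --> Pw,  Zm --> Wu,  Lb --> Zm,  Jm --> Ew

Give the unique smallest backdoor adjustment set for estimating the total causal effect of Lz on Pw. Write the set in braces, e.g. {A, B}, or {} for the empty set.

{Jm}

Variables eligible for adjustment (non-descendants of Lz, excluding Lz and Pw): {Ew, Jm, Lb, Wu, Zm}.
Backdoor paths from Lz to Pw:
  P1: Lz <- Lb -> Zm <- Jm -> Pw
  P2: Lz <- Jm -> Pw
The empty set is not sufficient: P2 (Lz <- Jm -> Pw) has no collider blocking it and no conditioned non-collider, so it is open.
Try {Jm}:
  P1: blocked at collider Zm (neither it nor any descendant is in the conditioning set).
  P2: blocked at fork node Jm ∈ conditioning set.
{Jm} contains no descendant of Lz and blocks every backdoor path.
No other singleton works — e.g. {Lb} leaves P2 open — so {Jm} is the unique smallest valid adjustment set.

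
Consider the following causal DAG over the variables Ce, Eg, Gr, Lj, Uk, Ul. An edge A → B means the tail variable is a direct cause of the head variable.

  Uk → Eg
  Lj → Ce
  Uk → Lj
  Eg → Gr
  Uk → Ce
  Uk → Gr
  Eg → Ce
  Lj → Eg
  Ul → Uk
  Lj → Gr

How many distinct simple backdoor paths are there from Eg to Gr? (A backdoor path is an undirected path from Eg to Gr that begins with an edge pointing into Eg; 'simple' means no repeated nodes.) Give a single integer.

6

A backdoor path from Eg to Gr is any simple undirected path whose first edge points into Eg (i.e. leaves Eg via a parent).
Parents of Eg: {Lj, Uk}.
Enumerating:
  P1: Eg <- Uk -> Lj -> Gr
  P2: Eg <- Uk -> Gr
  P3: Eg <- Uk -> Ce <- Lj -> Gr
  P4: Eg <- Lj <- Uk -> Gr
  P5: Eg <- Lj -> Gr
  P6: Eg <- Lj -> Ce <- Uk -> Gr
That exhausts the simple backdoor paths. Count: 6.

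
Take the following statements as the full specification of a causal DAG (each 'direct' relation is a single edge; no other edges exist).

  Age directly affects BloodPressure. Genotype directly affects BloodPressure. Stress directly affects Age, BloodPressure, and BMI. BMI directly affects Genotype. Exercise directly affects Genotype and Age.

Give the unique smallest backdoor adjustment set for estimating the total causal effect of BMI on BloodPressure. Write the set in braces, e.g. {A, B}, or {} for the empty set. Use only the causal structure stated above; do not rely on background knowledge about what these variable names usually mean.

{Stress}

Variables eligible for adjustment (non-descendants of BMI, excluding BMI and BloodPressure): {Age, Exercise, Stress}.
Backdoor paths from BMI to BloodPressure:
  P1: BMI <- Stress -> Age <- Exercise -> Genotype -> BloodPressure
  P2: BMI <- Stress -> Age -> BloodPressure
  P3: BMI <- Stress -> BloodPressure
The empty set is not sufficient: P2 (BMI <- Stress -> Age -> BloodPressure) has no collider blocking it and no conditioned non-collider, so it is open.
Try {Stress}:
  P1: blocked at fork node Stress ∈ conditioning set.
  P2: blocked at fork node Stress ∈ conditioning set.
  P3: blocked at fork node Stress ∈ conditioning set.
{Stress} contains no descendant of BMI and blocks every backdoor path.
No other singleton works — e.g. {Exercise} leaves P2 open — so {Stress} is the unique smallest valid adjustment set.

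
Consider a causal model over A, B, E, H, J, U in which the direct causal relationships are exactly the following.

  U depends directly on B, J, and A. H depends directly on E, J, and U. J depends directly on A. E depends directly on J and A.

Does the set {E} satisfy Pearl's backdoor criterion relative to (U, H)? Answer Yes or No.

Backdoor paths from U to H (paths whose first edge points into U):
  P1: U <- A -> J -> E -> H
  P2: U <- A -> J -> H
  P3: U <- A -> E <- J -> H
  P4: U <- A -> E -> H
  P5: U <- J <- A -> E -> H
  P6: U <- J -> E -> H
  P7: U <- J -> H
Condition 1 (no descendant of U in the set): holds — descendants of U are {H}; none are in {E}.
Condition 2 (every backdoor path blocked by {E}):
  P1: blocked at chain node E ∈ conditioning set.
  P2: open — no interior node is in the conditioning set.
  P3: open — collider(s) E are conditioned on (or have a conditioned descendant) and no non-collider on the path is in the set.
  P4: blocked at chain node E ∈ conditioning set.
  P5: blocked at chain node E ∈ conditioning set.
  P6: blocked at chain node E ∈ conditioning set.
  P7: open — no interior node is in the conditioning set.
{E} does not satisfy the backdoor criterion.

No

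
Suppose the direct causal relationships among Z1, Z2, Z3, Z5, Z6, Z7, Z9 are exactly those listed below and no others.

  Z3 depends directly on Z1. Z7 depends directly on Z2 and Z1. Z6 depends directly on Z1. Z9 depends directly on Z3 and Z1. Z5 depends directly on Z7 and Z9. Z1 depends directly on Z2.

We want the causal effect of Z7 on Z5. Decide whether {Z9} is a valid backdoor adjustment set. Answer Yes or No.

Backdoor paths from Z7 to Z5 (paths whose first edge points into Z7):
  P1: Z7 <- Z2 -> Z1 -> Z3 -> Z9 -> Z5
  P2: Z7 <- Z2 -> Z1 -> Z9 -> Z5
  P3: Z7 <- Z1 -> Z3 -> Z9 -> Z5
  P4: Z7 <- Z1 -> Z9 -> Z5
Condition 1 (no descendant of Z7 in the set): holds — descendants of Z7 are {Z5}; none are in {Z9}.
Condition 2 (every backdoor path blocked by {Z9}):
  P1: blocked at chain node Z9 ∈ conditioning set.
  P2: blocked at chain node Z9 ∈ conditioning set.
  P3: blocked at chain node Z9 ∈ conditioning set.
  P4: blocked at chain node Z9 ∈ conditioning set.
{Z9} satisfies the backdoor criterion.

Yes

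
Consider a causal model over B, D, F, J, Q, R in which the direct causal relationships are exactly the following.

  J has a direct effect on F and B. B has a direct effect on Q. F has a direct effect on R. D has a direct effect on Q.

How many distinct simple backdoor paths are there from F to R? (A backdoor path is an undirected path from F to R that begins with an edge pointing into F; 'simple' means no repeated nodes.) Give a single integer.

A backdoor path from F to R is any simple undirected path whose first edge points into F (i.e. leaves F via a parent).
Parents of F: {J}.
No simple path from any parent of F reaches R without revisiting F, so there are no backdoor paths.

0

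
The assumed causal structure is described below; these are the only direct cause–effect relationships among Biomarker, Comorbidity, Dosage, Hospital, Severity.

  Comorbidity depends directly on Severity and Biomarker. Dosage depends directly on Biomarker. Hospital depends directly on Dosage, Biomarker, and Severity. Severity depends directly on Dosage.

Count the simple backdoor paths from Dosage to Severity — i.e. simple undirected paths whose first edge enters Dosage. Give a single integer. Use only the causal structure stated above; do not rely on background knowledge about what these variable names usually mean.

A backdoor path from Dosage to Severity is any simple undirected path whose first edge points into Dosage (i.e. leaves Dosage via a parent).
Parents of Dosage: {Biomarker}.
Enumerating:
  P1: Dosage <- Biomarker -> Hospital <- Severity
  P2: Dosage <- Biomarker -> Comorbidity <- Severity
That exhausts the simple backdoor paths. Count: 2.

2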